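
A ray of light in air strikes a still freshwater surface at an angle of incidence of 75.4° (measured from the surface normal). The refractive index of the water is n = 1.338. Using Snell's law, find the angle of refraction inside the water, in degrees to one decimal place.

46.3°

Snell: sin θ_r = sin θ_i / n = sin 75.4° / 1.338 = 0.9677 / 1.338 = 0.7233.
θ_r = arcsin(0.7233) = 46.32°.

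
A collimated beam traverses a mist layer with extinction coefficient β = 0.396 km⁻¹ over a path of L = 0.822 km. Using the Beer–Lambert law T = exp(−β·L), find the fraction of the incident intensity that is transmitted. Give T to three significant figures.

0.722

τ = β·L = 0.396 × 0.822 = 0.3255.
T = exp(−0.3255) = 0.7222.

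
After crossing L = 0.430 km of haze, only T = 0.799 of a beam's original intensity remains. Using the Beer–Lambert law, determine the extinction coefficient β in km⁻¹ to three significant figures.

Beer–Lambert: T = exp(−βL) ⇒ β = −ln(T)/L = −ln(0.799)/0.430 = 0.2244/0.430 = 0.5218 km⁻¹.

0.522 km⁻¹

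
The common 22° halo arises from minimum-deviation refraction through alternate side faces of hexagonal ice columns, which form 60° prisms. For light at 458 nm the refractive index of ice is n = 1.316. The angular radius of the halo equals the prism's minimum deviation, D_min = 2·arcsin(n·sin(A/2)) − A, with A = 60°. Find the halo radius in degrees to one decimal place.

n·sin(A/2) = 1.316 × sin 30° = 1.316 × 0.5000 = 0.6580.
D_min = 2·arcsin(0.6580) − 60° = 2 × 41.148° − 60° = 22.295°.

22.3°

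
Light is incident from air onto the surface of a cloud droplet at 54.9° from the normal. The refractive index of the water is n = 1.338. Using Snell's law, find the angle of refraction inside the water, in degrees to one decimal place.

Snell: sin θ_r = sin θ_i / n = sin 54.9° / 1.338 = 0.8181 / 1.338 = 0.6115.
θ_r = arcsin(0.6115) = 37.70°.

37.7°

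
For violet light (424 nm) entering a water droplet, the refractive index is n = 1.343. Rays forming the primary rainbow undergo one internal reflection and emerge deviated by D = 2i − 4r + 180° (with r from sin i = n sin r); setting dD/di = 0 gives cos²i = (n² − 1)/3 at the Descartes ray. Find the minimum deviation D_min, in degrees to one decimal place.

139.4°

cos²i = (1.80365 − 1)/3 = 0.26788; i = arccos(0.51757) = 58.830°.
sin r = sin 58.830°/1.343 = 0.63711; r = 39.577°.
D_min = 2·58.830° − 4·39.577° + 180° = 139.354°.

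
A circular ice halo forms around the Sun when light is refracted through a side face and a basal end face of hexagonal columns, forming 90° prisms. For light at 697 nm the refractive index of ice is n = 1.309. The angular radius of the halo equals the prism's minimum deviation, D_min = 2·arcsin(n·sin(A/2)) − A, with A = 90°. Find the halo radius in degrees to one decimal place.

n·sin(A/2) = 1.309 × sin 45° = 1.309 × 0.7071 = 0.9256.
D_min = 2·arcsin(0.9256) − 90° = 2 × 67.759° − 90° = 45.519°.

45.5°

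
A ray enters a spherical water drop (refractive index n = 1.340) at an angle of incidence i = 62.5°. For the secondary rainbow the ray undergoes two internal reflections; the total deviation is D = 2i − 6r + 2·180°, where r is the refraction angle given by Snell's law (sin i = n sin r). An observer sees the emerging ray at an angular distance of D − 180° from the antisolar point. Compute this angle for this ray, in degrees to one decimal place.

sin r = sin 62.5° / 1.340 = 0.8870/1.340 = 0.6619; r = 41.45°.
D = 2·62.5° − 6·41.45° + 2·180° = 125.00° − 248.69° + 360° = 236.31°.
Angle from antisolar point = D − 180° = 56.31°.

56.3°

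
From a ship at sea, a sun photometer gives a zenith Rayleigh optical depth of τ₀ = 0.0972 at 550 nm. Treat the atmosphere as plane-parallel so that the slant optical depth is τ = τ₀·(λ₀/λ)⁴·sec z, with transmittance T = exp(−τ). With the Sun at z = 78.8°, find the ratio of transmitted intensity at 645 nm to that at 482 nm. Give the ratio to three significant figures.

1.79

Airmass: sec 78.8° = 5.1484.
τ(645 nm) = 0.0972 × (550/645)⁴ × 5.1484 = 0.0972 × 0.5287 × 5.1484 = 0.2646.
τ(482 nm) = 0.0972 × (550/482)⁴ × 5.1484 = 0.0972 × 1.6954 × 5.1484 = 0.8484.
T(645)/T(482) = exp(τ_B − τ_A) = exp(0.5838) = 1.7929.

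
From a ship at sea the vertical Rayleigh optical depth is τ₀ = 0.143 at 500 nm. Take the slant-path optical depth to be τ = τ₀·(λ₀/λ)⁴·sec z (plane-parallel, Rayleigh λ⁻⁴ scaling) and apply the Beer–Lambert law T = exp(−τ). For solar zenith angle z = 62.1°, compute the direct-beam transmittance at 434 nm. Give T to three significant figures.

sec 62.1° = 2.1371.
τ = 0.143 × (500/434)⁴ × 2.1371 = 0.143 × 1.7617 × 2.1371 = 0.5384.
T = exp(−0.5384) = 0.5837.

0.584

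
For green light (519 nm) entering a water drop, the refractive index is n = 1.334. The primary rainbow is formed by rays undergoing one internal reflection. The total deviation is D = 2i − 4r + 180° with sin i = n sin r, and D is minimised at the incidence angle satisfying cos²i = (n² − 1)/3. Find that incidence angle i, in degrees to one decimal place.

59.4°

cos²i = (1.334² − 1)/3 = (1.77956 − 1)/3 = 0.25985.
cos i = 0.50976, so i = 59.352°.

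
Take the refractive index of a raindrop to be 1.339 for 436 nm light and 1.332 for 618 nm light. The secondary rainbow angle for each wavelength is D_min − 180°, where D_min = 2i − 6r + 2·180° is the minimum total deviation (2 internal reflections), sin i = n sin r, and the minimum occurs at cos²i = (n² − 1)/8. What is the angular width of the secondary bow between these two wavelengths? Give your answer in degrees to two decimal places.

1.82°

At 436 nm (n = 1.339): cos²i = 0.09912 → i = 71.650°, r = 45.141°, D_min = 232.451°, rainbow angle = 52.451°.
At 618 nm (n = 1.332): cos²i = 0.09678 → i = 71.875°, r = 45.520°, D_min = 230.628°, rainbow angle = 50.628°.
Angular width = |52.451° − 50.628°| = 1.823°.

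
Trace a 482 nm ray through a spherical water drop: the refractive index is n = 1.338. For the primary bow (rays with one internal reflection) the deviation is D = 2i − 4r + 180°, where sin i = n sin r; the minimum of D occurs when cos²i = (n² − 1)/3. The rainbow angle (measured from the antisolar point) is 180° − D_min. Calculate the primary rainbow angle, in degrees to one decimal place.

41.4°

cos²i = (1.79024 − 1)/3 = 0.26341; i = arccos(0.51324) = 59.120°.
sin r = sin 59.120°/1.338 = 0.64144; r = 39.899°.
D_min = 2·59.120° − 4·39.899° + 180° = 138.643°.
Rainbow angle = 180° − D_min = 41.357°.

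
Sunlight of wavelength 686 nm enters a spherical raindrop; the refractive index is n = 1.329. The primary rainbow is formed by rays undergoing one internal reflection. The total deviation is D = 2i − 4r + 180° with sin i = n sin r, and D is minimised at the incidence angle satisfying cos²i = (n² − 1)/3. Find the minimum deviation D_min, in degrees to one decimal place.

cos²i = (1.76624 − 1)/3 = 0.25541; i = arccos(0.50538) = 59.643°.
sin r = sin 59.643°/1.329 = 0.64928; r = 40.487°.
D_min = 2·59.643° − 4·40.487° + 180° = 137.337°.

137.3°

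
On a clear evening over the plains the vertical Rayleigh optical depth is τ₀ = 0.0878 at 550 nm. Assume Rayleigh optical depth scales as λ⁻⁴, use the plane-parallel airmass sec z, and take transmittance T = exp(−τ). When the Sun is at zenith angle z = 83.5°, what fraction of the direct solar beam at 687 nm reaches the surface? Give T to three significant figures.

sec 83.5° = 8.8337.
τ = 0.0878 × (550/687)⁴ × 8.8337 = 0.0878 × 0.4108 × 8.8337 = 0.3186.
T = exp(−0.3186) = 0.7272.

0.727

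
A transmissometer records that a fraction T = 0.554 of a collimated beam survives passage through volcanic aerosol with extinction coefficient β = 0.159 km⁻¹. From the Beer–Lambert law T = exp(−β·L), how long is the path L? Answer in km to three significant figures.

3.71 km

Beer–Lambert: T = exp(−βL) ⇒ L = −ln(T)/β = −ln(0.554)/0.159 = 0.5906/0.159 = 3.714 km.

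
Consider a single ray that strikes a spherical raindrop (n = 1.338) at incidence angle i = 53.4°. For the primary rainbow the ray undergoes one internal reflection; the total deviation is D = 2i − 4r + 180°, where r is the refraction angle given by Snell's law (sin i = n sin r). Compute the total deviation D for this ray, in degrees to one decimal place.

139.3°

sin r = sin 53.4° / 1.338 = 0.8028/1.338 = 0.6000; r = 36.87°.
D = 2·53.4° − 4·36.87° + 180° = 106.80° − 147.48° + 180° = 139.32°.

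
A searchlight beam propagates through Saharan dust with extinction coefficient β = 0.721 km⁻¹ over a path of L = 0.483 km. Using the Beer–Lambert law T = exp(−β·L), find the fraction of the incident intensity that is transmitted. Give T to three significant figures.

0.706

τ = β·L = 0.721 × 0.483 = 0.3482.
T = exp(−0.3482) = 0.7059.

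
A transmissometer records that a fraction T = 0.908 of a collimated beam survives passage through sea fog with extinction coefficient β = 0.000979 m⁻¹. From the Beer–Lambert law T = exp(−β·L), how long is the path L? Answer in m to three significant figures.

Beer–Lambert: T = exp(−βL) ⇒ L = −ln(T)/β = −ln(0.908)/0.000979 = 0.0965/0.000979 = 98.58 m.

98.6 m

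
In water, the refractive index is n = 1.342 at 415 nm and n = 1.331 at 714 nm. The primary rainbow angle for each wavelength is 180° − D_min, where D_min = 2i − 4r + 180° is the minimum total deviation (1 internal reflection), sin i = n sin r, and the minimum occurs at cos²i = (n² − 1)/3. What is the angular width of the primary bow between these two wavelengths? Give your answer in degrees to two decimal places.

At 415 nm (n = 1.342): cos²i = 0.26699 → i = 58.888°, r = 39.641°, D_min = 139.213°, rainbow angle = 40.787°.
At 714 nm (n = 1.331): cos²i = 0.25719 → i = 59.527°, r = 40.356°, D_min = 137.630°, rainbow angle = 42.370°.
Angular width = |40.787° − 42.370°| = 1.583°.

1.58°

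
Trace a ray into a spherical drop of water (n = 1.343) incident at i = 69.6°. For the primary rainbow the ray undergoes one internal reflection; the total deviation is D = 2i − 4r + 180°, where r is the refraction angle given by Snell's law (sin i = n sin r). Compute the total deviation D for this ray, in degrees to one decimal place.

142.2°

sin r = sin 69.6° / 1.343 = 0.9373/1.343 = 0.6979; r = 44.26°.
D = 2·69.6° − 4·44.26° + 180° = 139.20° − 177.04° + 180° = 142.16°.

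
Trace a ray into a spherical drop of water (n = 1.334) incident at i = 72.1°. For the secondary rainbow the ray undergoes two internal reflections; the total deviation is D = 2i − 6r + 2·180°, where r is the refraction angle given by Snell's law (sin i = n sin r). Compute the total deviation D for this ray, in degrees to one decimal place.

sin r = sin 72.1° / 1.334 = 0.9516/1.334 = 0.7133; r = 45.51°.
D = 2·72.1° − 6·45.51° + 2·180° = 144.20° − 273.04° + 360° = 231.16°.

231.2°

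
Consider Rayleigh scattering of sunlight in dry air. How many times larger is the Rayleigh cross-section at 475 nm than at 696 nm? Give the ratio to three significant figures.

4.61

Rayleigh scattering ∝ λ⁻⁴, so the ratio of coefficients is the inverse fourth power of the wavelength ratio.
σ(475)/σ(696) = (696/475)⁴ = (1.4653)⁴ = 4.61.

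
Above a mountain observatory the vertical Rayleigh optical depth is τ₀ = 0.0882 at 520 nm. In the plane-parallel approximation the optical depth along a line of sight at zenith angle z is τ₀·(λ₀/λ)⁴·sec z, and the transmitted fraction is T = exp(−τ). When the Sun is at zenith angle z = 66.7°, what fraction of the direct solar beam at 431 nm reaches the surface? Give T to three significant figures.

0.623

sec 66.7° = 2.5282.
τ = 0.0882 × (520/431)⁴ × 2.5282 = 0.0882 × 2.1189 × 2.5282 = 0.4725.
T = exp(−0.4725) = 0.6235.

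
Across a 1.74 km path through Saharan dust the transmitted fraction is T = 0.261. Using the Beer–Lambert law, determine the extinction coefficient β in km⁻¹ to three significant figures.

Beer–Lambert: T = exp(−βL) ⇒ β = −ln(T)/L = −ln(0.261)/1.74 = 1.3432/1.74 = 0.772 km⁻¹.

0.772 km⁻¹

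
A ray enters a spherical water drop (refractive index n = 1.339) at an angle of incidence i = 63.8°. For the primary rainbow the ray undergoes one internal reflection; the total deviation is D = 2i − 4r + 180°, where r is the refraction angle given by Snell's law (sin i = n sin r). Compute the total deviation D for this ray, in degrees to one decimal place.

139.3°

sin r = sin 63.8° / 1.339 = 0.8973/1.339 = 0.6701; r = 42.07°.
D = 2·63.8° − 4·42.07° + 180° = 127.60° − 168.30° + 180° = 139.30°.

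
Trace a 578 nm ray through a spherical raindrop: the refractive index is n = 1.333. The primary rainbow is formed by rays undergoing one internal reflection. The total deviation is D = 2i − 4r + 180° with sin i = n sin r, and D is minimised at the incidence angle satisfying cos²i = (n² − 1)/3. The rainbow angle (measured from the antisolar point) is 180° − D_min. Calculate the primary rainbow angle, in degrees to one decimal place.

42.1°

cos²i = (1.77689 − 1)/3 = 0.25896; i = arccos(0.50888) = 59.410°.
sin r = sin 59.410°/1.333 = 0.64579; r = 40.225°.
D_min = 2·59.410° − 4·40.225° + 180° = 137.922°.
Rainbow angle = 180° − D_min = 42.078°.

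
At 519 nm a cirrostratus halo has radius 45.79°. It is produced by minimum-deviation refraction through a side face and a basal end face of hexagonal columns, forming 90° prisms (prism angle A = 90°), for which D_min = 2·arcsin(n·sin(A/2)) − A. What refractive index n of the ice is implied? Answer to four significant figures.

Rearranging: n = sin((D_min + A)/2) / sin(A/2).
(D_min + A)/2 = (45.79° + 90°)/2 = 67.895°.
n = sin 67.895° / sin 45° = 0.9265 / 0.7071 = 1.3103.

1.310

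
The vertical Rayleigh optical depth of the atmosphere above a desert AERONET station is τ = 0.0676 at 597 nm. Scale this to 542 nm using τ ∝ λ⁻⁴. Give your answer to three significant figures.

τ(542 nm) = τ(597 nm) × (597/542)⁴ = 0.0676 × (1.1015)⁴ = 0.0676 × 1.4720 = 0.0995.

0.0995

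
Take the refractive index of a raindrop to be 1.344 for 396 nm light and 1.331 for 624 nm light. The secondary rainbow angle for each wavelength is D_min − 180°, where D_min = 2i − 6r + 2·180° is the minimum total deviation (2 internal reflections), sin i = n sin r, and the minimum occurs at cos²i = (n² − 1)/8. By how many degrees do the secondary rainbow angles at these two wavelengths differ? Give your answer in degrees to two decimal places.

3.37°

At 396 nm (n = 1.344): cos²i = 0.10079 → i = 71.490°, r = 44.874°, D_min = 233.733°, rainbow angle = 53.733°.
At 624 nm (n = 1.331): cos²i = 0.09645 → i = 71.907°, r = 45.575°, D_min = 230.365°, rainbow angle = 50.365°.
Angular width = |53.733° − 50.365°| = 3.368°.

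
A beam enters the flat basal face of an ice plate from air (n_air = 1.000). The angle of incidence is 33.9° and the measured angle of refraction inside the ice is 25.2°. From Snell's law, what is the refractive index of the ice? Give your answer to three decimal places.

n = sin θ_i / sin θ_r = sin 33.9° / sin 25.2° = 0.5577 / 0.4258 = 1.3099.

1.310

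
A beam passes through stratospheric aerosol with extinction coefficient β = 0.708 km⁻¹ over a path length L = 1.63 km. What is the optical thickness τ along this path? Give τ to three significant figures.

1.15

τ = β·L = 0.708 × 1.63 = 1.1540.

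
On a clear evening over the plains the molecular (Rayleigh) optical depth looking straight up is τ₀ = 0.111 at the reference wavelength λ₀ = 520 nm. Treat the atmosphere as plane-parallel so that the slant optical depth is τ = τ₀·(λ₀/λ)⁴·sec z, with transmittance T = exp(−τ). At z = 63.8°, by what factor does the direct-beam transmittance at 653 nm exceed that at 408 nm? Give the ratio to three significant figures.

Airmass: sec 63.8° = 2.2650.
τ(653 nm) = 0.111 × (520/653)⁴ × 2.2650 = 0.111 × 0.4021 × 2.2650 = 0.1011.
τ(408 nm) = 0.111 × (520/408)⁴ × 2.2650 = 0.111 × 2.6386 × 2.2650 = 0.6634.
T(653)/T(408) = exp(τ_B − τ_A) = exp(0.5623) = 1.7547.

1.75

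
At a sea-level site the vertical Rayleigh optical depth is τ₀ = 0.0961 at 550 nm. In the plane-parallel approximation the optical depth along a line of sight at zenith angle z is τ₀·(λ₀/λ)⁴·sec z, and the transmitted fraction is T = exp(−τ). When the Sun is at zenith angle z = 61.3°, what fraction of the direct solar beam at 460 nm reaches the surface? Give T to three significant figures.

0.664

sec 61.3° = 2.0824.
τ = 0.0961 × (550/460)⁴ × 2.0824 = 0.0961 × 2.0437 × 2.0824 = 0.4090.
T = exp(−0.4090) = 0.6643.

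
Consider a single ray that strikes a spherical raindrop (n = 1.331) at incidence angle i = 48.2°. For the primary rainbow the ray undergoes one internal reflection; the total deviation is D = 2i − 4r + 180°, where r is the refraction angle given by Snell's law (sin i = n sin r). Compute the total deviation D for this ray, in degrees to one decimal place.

140.2°

sin r = sin 48.2° / 1.331 = 0.7455/1.331 = 0.5601; r = 34.06°.
D = 2·48.2° − 4·34.06° + 180° = 96.40° − 136.25° + 180° = 140.15°.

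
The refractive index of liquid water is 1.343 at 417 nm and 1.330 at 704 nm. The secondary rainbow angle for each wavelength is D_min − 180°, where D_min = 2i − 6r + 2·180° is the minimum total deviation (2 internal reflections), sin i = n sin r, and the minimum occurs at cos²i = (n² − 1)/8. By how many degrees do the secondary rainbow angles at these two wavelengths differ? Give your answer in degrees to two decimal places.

3.38°

At 417 nm (n = 1.343): cos²i = 0.10046 → i = 71.522°, r = 44.928°, D_min = 233.478°, rainbow angle = 53.478°.
At 704 nm (n = 1.330): cos²i = 0.09611 → i = 71.940°, r = 45.630°, D_min = 230.101°, rainbow angle = 50.101°.
Angular width = |53.478° − 50.101°| = 3.377°.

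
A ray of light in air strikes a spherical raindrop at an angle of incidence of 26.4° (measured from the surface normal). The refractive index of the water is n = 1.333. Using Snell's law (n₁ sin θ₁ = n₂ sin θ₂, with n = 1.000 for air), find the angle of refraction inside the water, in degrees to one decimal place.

Snell: sin θ_r = sin θ_i / n = sin 26.4° / 1.333 = 0.4446 / 1.333 = 0.3336.
θ_r = arcsin(0.3336) = 19.48°.

19.5°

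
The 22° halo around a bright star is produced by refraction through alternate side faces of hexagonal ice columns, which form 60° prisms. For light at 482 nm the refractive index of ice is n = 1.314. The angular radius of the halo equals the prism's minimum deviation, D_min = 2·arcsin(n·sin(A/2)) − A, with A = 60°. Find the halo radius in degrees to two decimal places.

22.14°

n·sin(A/2) = 1.314 × sin 30° = 1.314 × 0.5000 = 0.6570.
D_min = 2·arcsin(0.6570) − 60° = 2 × 41.071° − 60° = 22.143°.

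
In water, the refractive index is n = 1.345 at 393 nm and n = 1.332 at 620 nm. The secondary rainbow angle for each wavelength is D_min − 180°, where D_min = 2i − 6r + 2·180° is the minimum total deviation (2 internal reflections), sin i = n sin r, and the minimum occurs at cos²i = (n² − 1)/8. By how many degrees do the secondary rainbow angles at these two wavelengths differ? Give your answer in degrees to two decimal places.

3.36°

At 393 nm (n = 1.345): cos²i = 0.10113 → i = 71.458°, r = 44.821°, D_min = 233.987°, rainbow angle = 53.987°.
At 620 nm (n = 1.332): cos²i = 0.09678 → i = 71.875°, r = 45.520°, D_min = 230.628°, rainbow angle = 50.628°.
Angular width = |53.987° − 50.628°| = 3.359°.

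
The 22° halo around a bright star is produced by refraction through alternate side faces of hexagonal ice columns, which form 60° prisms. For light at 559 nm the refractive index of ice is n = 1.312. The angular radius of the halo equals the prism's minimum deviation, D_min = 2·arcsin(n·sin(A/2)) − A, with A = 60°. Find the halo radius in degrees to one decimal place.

n·sin(A/2) = 1.312 × sin 30° = 1.312 × 0.5000 = 0.6560.
D_min = 2·arcsin(0.6560) − 60° = 2 × 40.996° − 60° = 21.991°.

22.0°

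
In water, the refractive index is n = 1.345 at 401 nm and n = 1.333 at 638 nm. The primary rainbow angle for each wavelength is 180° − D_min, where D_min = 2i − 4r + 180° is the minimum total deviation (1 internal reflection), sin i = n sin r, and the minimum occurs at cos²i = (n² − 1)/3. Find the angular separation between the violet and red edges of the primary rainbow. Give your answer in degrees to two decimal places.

At 401 nm (n = 1.345): cos²i = 0.26967 → i = 58.715°, r = 39.448°, D_min = 139.635°, rainbow angle = 40.365°.
At 638 nm (n = 1.333): cos²i = 0.25896 → i = 59.410°, r = 40.225°, D_min = 137.922°, rainbow angle = 42.078°.
Angular width = |40.365° − 42.078°| = 1.713°.

1.71°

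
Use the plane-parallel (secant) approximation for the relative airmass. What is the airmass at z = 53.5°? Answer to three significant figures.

X = sec z = 1/cos 53.5° = 1/0.5948 = 1.6812.

1.68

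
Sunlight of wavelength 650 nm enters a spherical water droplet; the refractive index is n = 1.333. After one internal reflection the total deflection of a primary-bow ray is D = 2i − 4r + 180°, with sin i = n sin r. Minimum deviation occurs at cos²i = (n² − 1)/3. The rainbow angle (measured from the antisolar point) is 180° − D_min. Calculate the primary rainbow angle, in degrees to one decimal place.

cos²i = (1.77689 − 1)/3 = 0.25896; i = arccos(0.50888) = 59.410°.
sin r = sin 59.410°/1.333 = 0.64579; r = 40.225°.
D_min = 2·59.410° − 4·40.225° + 180° = 137.922°.
Rainbow angle = 180° − D_min = 42.078°.

42.1°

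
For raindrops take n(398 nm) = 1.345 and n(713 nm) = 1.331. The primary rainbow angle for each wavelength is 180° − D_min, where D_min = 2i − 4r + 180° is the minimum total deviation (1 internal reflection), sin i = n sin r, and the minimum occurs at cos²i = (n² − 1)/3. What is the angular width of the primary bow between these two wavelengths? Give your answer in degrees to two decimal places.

At 398 nm (n = 1.345): cos²i = 0.26967 → i = 58.715°, r = 39.448°, D_min = 139.635°, rainbow angle = 40.365°.
At 713 nm (n = 1.331): cos²i = 0.25719 → i = 59.527°, r = 40.356°, D_min = 137.630°, rainbow angle = 42.370°.
Angular width = |40.365° − 42.370°| = 2.005°.

2.01°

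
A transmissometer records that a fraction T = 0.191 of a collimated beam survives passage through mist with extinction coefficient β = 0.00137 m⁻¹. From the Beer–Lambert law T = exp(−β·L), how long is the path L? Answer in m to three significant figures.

Beer–Lambert: T = exp(−βL) ⇒ L = −ln(T)/β = −ln(0.191)/0.00137 = 1.6555/0.00137 = 1208 m.

1210 m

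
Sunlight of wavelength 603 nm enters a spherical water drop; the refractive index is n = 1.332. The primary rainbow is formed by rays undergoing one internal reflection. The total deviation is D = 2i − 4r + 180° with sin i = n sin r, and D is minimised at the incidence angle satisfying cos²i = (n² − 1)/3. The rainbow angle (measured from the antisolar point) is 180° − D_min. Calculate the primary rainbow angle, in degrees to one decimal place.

cos²i = (1.77422 − 1)/3 = 0.25807; i = arccos(0.50801) = 59.469°.
sin r = sin 59.469°/1.332 = 0.64666; r = 40.290°.
D_min = 2·59.469° − 4·40.290° + 180° = 137.776°.
Rainbow angle = 180° − D_min = 42.224°.

42.2°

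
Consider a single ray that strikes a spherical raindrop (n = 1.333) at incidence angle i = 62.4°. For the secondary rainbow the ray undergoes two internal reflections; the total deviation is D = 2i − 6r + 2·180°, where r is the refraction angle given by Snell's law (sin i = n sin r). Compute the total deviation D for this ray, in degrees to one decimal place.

sin r = sin 62.4° / 1.333 = 0.8862/1.333 = 0.6648; r = 41.67°.
D = 2·62.4° − 6·41.67° + 2·180° = 124.80° − 250.01° + 360° = 234.79°.

234.8°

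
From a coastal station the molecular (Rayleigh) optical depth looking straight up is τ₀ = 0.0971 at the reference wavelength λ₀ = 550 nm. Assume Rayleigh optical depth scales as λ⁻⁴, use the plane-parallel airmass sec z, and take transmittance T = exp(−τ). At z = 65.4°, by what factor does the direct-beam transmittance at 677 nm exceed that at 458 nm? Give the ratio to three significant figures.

Airmass: sec 65.4° = 2.4022.
τ(677 nm) = 0.0971 × (550/677)⁴ × 2.4022 = 0.0971 × 0.4356 × 2.4022 = 0.1016.
τ(458 nm) = 0.0971 × (550/458)⁴ × 2.4022 = 0.0971 × 2.0796 × 2.4022 = 0.4851.
T(677)/T(458) = exp(τ_B − τ_A) = exp(0.3835) = 1.4674.

1.47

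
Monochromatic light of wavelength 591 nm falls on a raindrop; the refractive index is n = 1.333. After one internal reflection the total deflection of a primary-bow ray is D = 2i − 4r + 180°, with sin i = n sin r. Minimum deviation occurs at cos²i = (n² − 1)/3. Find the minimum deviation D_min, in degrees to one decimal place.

cos²i = (1.77689 − 1)/3 = 0.25896; i = arccos(0.50888) = 59.410°.
sin r = sin 59.410°/1.333 = 0.64579; r = 40.225°.
D_min = 2·59.410° − 4·40.225° + 180° = 137.922°.

137.9°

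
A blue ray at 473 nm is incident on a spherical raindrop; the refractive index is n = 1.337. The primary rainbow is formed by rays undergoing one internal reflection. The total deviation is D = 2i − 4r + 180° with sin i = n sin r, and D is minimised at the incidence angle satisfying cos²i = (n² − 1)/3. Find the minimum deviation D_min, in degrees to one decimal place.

cos²i = (1.78757 − 1)/3 = 0.26252; i = arccos(0.51237) = 59.178°.
sin r = sin 59.178°/1.337 = 0.64231; r = 39.964°.
D_min = 2·59.178° − 4·39.964° + 180° = 138.500°.

138.5°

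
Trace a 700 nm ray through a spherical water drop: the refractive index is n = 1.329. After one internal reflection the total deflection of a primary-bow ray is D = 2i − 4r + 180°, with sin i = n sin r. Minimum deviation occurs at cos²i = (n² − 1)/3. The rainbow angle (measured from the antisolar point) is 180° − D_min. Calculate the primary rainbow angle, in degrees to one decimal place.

42.7°

cos²i = (1.76624 − 1)/3 = 0.25541; i = arccos(0.50538) = 59.643°.
sin r = sin 59.643°/1.329 = 0.64928; r = 40.487°.
D_min = 2·59.643° − 4·40.487° + 180° = 137.337°.
Rainbow angle = 180° − D_min = 42.663°.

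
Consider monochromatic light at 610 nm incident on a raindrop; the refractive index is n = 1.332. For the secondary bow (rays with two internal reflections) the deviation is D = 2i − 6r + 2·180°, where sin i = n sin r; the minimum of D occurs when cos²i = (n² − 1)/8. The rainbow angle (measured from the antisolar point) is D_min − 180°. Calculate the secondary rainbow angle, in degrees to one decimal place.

cos²i = (1.77422 − 1)/8 = 0.09678; i = arccos(0.31109) = 71.875°.
sin r = sin 71.875°/1.332 = 0.71350; r = 45.520°.
D_min = 2·71.875° − 6·45.520° + 360° = 230.628°.
Rainbow angle = D_min − 180° = 50.628°.

50.6°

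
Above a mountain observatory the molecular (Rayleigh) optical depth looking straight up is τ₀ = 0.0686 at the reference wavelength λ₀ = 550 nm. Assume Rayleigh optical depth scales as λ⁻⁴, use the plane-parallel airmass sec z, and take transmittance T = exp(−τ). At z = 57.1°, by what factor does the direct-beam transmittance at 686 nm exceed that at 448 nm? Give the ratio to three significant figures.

1.26

Airmass: sec 57.1° = 1.8410.
τ(686 nm) = 0.0686 × (550/686)⁴ × 1.8410 = 0.0686 × 0.4132 × 1.8410 = 0.0522.
τ(448 nm) = 0.0686 × (550/448)⁴ × 1.8410 = 0.0686 × 2.2716 × 1.8410 = 0.2869.
T(686)/T(448) = exp(τ_B − τ_A) = exp(0.2347) = 1.2645.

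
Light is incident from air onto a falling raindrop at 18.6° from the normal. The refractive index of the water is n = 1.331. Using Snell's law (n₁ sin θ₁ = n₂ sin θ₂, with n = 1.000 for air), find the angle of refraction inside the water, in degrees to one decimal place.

13.9°

Snell: sin θ_r = sin θ_i / n = sin 18.6° / 1.331 = 0.3190 / 1.331 = 0.2396.
θ_r = arcsin(0.2396) = 13.87°.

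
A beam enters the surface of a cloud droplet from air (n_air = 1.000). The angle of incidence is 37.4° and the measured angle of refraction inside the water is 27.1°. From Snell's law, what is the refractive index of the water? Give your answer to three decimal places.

1.333

n = sin θ_i / sin θ_r = sin 37.4° / sin 27.1° = 0.6074 / 0.4555 = 1.3333.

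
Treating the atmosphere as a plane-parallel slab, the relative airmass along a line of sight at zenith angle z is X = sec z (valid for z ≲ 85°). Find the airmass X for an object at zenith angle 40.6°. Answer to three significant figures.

1.32

X = sec z = 1/cos 40.6° = 1/0.7593 = 1.3171.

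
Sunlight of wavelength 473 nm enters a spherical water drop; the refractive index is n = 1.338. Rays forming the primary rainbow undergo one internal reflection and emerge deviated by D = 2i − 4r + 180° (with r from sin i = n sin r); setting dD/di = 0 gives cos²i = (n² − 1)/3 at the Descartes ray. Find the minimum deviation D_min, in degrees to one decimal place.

cos²i = (1.79024 − 1)/3 = 0.26341; i = arccos(0.51324) = 59.120°.
sin r = sin 59.120°/1.338 = 0.64144; r = 39.899°.
D_min = 2·59.120° − 4·39.899° + 180° = 138.643°.

138.6°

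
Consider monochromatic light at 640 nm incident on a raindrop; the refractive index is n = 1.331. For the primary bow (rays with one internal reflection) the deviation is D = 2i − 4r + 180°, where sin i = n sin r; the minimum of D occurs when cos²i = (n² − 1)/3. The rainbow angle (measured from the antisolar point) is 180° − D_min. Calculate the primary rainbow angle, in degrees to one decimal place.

42.4°

cos²i = (1.77156 − 1)/3 = 0.25719; i = arccos(0.50714) = 59.527°.
sin r = sin 59.527°/1.331 = 0.64753; r = 40.356°.
D_min = 2·59.527° − 4·40.356° + 180° = 137.630°.
Rainbow angle = 180° − D_min = 42.370°.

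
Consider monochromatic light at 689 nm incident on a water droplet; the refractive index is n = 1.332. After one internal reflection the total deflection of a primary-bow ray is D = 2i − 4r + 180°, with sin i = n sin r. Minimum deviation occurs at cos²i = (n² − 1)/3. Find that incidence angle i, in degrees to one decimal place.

cos²i = (1.332² − 1)/3 = (1.77422 − 1)/3 = 0.25807.
cos i = 0.50801, so i = 59.469°.

59.5°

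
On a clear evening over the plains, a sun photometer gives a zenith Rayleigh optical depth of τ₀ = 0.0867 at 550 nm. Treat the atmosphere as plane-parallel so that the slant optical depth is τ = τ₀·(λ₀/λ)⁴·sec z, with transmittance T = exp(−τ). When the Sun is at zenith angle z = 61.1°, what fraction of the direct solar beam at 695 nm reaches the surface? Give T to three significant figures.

0.932

sec 61.1° = 2.0692.
τ = 0.0867 × (550/695)⁴ × 2.0692 = 0.0867 × 0.3922 × 2.0692 = 0.0704.
T = exp(−0.0704) = 0.9321.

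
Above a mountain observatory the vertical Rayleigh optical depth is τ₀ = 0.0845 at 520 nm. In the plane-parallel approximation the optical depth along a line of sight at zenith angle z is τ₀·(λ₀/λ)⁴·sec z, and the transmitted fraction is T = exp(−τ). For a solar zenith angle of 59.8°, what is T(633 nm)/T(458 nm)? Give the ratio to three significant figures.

1.22

Airmass: sec 59.8° = 1.9880.
τ(633 nm) = 0.0845 × (520/633)⁴ × 1.9880 = 0.0845 × 0.4554 × 1.9880 = 0.0765.
τ(458 nm) = 0.0845 × (520/458)⁴ × 1.9880 = 0.0845 × 1.6617 × 1.9880 = 0.2791.
T(633)/T(458) = exp(τ_B − τ_A) = exp(0.2026) = 1.2246.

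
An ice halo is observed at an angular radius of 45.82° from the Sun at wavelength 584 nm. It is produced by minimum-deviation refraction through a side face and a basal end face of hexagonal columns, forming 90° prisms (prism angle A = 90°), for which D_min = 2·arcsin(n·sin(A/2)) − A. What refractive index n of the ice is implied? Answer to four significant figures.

1.310

Rearranging: n = sin((D_min + A)/2) / sin(A/2).
(D_min + A)/2 = (45.82° + 90°)/2 = 67.910°.
n = sin 67.910° / sin 45° = 0.9266 / 0.7071 = 1.3104.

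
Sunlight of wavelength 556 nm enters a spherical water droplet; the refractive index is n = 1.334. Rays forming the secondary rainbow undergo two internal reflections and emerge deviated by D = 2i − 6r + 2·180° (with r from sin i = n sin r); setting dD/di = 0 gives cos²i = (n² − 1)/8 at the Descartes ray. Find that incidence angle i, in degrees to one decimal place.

71.8°

cos²i = (1.334² − 1)/8 = (1.77956 − 1)/8 = 0.09744.
cos i = 0.31216, so i = 71.810°.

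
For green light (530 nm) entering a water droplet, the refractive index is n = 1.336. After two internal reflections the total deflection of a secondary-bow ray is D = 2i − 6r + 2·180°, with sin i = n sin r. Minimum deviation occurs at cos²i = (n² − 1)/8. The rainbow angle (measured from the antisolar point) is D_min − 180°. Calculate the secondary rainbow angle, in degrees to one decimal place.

51.7°

cos²i = (1.78490 − 1)/8 = 0.09811; i = arccos(0.31323) = 71.746°.
sin r = sin 71.746°/1.336 = 0.71084; r = 45.303°.
D_min = 2·71.746° − 6·45.303° + 360° = 231.674°.
Rainbow angle = D_min − 180° = 51.674°.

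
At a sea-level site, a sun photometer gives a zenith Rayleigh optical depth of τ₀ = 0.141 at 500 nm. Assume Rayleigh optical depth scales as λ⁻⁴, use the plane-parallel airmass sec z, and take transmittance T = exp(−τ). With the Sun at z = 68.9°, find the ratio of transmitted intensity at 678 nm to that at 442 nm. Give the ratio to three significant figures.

Airmass: sec 68.9° = 2.7778.
τ(678 nm) = 0.141 × (500/678)⁴ × 2.7778 = 0.141 × 0.2958 × 2.7778 = 0.1158.
τ(442 nm) = 0.141 × (500/442)⁴ × 2.7778 = 0.141 × 1.6375 × 2.7778 = 0.6414.
T(678)/T(442) = exp(τ_B − τ_A) = exp(0.5255) = 1.6914.

1.69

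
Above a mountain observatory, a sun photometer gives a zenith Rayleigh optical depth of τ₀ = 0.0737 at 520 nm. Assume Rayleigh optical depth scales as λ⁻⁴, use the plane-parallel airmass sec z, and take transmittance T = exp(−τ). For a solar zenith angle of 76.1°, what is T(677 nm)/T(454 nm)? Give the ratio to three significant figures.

1.52

Airmass: sec 76.1° = 4.1627.
τ(677 nm) = 0.0737 × (520/677)⁴ × 4.1627 = 0.0737 × 0.3481 × 4.1627 = 0.1068.
τ(454 nm) = 0.0737 × (520/454)⁴ × 4.1627 = 0.0737 × 1.7210 × 4.1627 = 0.5280.
T(677)/T(454) = exp(τ_B − τ_A) = exp(0.4212) = 1.5238.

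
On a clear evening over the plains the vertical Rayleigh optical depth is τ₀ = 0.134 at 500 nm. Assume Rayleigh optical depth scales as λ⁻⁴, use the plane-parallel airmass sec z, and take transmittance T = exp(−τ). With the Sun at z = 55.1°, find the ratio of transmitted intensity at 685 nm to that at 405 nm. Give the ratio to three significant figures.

Airmass: sec 55.1° = 1.7478.
τ(685 nm) = 0.134 × (500/685)⁴ × 1.7478 = 0.134 × 0.2839 × 1.7478 = 0.0665.
τ(405 nm) = 0.134 × (500/405)⁴ × 1.7478 = 0.134 × 2.3231 × 1.7478 = 0.5441.
T(685)/T(405) = exp(τ_B − τ_A) = exp(0.4776) = 1.6122.

1.61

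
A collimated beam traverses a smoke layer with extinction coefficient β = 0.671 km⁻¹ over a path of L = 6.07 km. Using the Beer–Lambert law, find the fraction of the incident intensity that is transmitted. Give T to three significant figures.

τ = β·L = 0.671 × 6.07 = 4.0730.
T = exp(−4.0730) = 0.0170.

0.0170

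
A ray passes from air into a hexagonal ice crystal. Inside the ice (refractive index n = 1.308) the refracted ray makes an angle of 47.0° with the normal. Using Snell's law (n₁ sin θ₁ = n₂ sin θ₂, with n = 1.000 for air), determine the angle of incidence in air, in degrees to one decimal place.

73.1°

Snell: sin θ_i = n · sin θ_r = 1.308 × sin 47.0° = 1.308 × 0.7314 = 0.9566.
θ_i = arcsin(0.9566) = 73.06°.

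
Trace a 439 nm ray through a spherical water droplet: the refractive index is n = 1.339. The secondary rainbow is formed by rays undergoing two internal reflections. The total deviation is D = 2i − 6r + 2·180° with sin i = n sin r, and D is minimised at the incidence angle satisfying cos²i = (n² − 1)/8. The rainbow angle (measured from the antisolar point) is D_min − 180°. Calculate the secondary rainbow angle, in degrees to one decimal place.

cos²i = (1.79292 − 1)/8 = 0.09912; i = arccos(0.31483) = 71.650°.
sin r = sin 71.650°/1.339 = 0.70885; r = 45.141°.
D_min = 2·71.650° − 6·45.141° + 360° = 232.451°.
Rainbow angle = D_min − 180° = 52.451°.

52.5°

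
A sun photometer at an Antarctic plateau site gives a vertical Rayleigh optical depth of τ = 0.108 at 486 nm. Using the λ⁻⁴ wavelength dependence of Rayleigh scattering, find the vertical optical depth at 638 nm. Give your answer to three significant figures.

τ(638 nm) = τ(486 nm) × (486/638)⁴ = 0.108 × (0.7618)⁴ = 0.108 × 0.3367 = 0.0364.

0.0364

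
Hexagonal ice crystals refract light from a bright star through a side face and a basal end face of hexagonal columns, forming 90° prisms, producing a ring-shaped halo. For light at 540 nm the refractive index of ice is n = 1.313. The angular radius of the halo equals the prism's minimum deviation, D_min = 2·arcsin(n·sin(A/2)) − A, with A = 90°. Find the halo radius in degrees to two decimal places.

n·sin(A/2) = 1.313 × sin 45° = 1.313 × 0.7071 = 0.9284.
D_min = 2·arcsin(0.9284) − 90° = 2 × 68.192° − 90° = 46.383°.

46.38°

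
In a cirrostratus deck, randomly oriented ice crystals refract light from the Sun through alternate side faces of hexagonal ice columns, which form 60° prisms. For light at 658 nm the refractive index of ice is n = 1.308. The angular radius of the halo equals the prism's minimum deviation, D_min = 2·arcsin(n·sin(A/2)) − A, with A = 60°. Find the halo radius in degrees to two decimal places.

21.69°

n·sin(A/2) = 1.308 × sin 30° = 1.308 × 0.5000 = 0.6540.
D_min = 2·arcsin(0.6540) − 60° = 2 × 40.844° − 60° = 21.688°.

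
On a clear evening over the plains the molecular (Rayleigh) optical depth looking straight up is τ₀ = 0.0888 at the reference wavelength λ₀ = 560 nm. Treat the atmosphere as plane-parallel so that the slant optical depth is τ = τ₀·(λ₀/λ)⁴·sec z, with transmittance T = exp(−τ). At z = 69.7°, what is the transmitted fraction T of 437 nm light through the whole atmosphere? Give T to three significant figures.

sec 69.7° = 2.8824.
τ = 0.0888 × (560/437)⁴ × 2.8824 = 0.0888 × 2.6967 × 2.8824 = 0.6902.
T = exp(−0.6902) = 0.5015.

0.501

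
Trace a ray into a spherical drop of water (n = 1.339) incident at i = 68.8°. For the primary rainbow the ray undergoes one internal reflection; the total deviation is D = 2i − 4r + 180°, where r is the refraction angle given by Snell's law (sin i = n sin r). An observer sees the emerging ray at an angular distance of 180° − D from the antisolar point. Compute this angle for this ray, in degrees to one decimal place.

sin r = sin 68.8° / 1.339 = 0.9323/1.339 = 0.6963; r = 44.13°.
D = 2·68.8° − 4·44.13° + 180° = 137.60° − 176.52° + 180° = 141.08°.
Angle from antisolar point = 180° − D = 38.92°.

38.9°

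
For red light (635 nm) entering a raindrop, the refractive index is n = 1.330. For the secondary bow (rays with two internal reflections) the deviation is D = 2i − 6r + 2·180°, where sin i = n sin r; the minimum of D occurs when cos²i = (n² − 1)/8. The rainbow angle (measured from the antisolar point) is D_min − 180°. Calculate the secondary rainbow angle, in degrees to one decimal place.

cos²i = (1.76890 − 1)/8 = 0.09611; i = arccos(0.31002) = 71.940°.
sin r = sin 71.940°/1.330 = 0.71483; r = 45.630°.
D_min = 2·71.940° − 6·45.630° + 360° = 230.101°.
Rainbow angle = D_min − 180° = 50.101°.

50.1°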